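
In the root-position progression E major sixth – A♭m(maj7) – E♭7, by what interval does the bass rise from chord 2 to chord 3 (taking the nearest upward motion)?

perfect fifth

The roots are A♭ and E♭.
Counting 5 letters and 7 half steps from A♭ gives a perfect fifth.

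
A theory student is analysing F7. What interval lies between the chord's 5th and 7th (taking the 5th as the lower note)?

The chord tones of F7 are F A C Eb.
The 5th is C and the 7th is Eb.
3 letter names make it a third; at 3 semitones (a half step narrower than major) the quality is minor.

minor third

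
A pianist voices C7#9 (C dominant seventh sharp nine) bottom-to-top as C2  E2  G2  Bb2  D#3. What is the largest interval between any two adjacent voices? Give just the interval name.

A3

Adjacent intervals: C2→E2 = major third; E2→G2 = minor third; G2→Bb2 = minor third; Bb2→D#3 = augmented third.
The largest is Bb2 to D#3, an augmented third (5 semitones).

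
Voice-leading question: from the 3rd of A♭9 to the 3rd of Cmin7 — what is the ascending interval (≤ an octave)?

minor third

A♭9 has C as its 3rd, and Cmin7 has E♭ as its 3rd.
C up to E♭ is 3 semitones, a half step narrower than a major third, so the interval is minor.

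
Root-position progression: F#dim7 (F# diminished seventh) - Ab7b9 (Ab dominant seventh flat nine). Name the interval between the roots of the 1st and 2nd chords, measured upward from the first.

The roots are F# and Ab.
F# up to Ab is 2 semitones, a whole step narrower than a major third, so the interval is diminished.

diminished 3rd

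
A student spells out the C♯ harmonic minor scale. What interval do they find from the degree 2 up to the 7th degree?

The scale runs C♯ D♯ E F♯ G♯ A B♯.
That puts D♯ below B♯.
D♯ up to B♯ spans 6 letter names and 9 semitones — a major sixth.

major sixth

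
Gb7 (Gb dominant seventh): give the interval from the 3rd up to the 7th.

diminished fifth

Gb7 is spelled Gb-Bb-Db-Fb.
So we need the interval from Bb up to Fb.
5 letter names make it a fifth; at 6 semitones (a half step narrower than perfect) the quality is diminished.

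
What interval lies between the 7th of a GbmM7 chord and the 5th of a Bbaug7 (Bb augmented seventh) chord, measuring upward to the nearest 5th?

GbmM7 has F as its 7th, and Bbaug7 (Bb augmented seventh) has F# as its 5th.
1 letter names make it a unison; at 1 semitone (a half step wider than perfect) the quality is augmented.

augmented 1st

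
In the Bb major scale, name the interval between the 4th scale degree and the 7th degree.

augmented fourth

Bb major: Bb C D Eb F G A.
The 4th scale degree is Eb and the scale degree 7 is A.
Eb up to A is 6 semitones, a half step wider than a perfect fourth, so the interval is augmented.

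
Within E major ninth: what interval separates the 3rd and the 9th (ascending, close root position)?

minor 7th

Emaj9: E, G#, B, D#, F#.
That puts G# below F#.
7 letter names make it a seventh; at 10 semitones (a half step narrower than major) the quality is minor.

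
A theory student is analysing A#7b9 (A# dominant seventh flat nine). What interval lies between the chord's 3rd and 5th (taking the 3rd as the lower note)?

minor 3rd

A# dominant seventh flat nine is spelled A#, C##, E#, G#, B.
The 3rd is C## and the 5th is E#.
3 letter names make it a third; at 3 semitones (a half step narrower than major) the quality is minor.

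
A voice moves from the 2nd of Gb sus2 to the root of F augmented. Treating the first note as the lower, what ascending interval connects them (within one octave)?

major sixth

Gb sus2 has Ab as its 2nd, and F augmented has F as its root.
Ab up to F spans 6 letter names and 9 semitones — a major sixth.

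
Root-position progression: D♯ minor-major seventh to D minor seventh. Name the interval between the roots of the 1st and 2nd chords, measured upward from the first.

The roots are D♯ and D.
From D♯ to D: 11 semitones over an octave = diminished.

d8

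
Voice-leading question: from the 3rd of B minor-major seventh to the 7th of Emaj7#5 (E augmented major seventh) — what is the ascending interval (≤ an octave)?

augmented 1st

B minor-major seventh has D as its 3rd, and Emaj7#5 (E augmented major seventh) has D# as its 7th.
1 letter names make it a unison; at 1 semitone (a half step wider than perfect) the quality is augmented.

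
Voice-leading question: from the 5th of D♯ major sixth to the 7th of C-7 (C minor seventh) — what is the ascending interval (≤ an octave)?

d2

The 5th of D♯ major sixth is A♯; the 7th of C-7 (C minor seventh) is B♭.
2 letter names make it a second; at 0 semitones (a whole step narrower than major) the quality is diminished.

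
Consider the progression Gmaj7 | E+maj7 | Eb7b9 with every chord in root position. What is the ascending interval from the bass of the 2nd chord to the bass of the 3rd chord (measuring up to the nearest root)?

diminished octave

The roots are E and Eb.
From E to Eb: 11 semitones over an octave = diminished.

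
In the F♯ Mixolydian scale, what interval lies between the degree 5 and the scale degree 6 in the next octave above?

major 9th

Spelling the F♯ Mixolydian scale: F♯ G♯ A♯ B C♯ D♯ E.
That puts C♯ below D♯.
C♯ up to D♯ spans 9 letter names and 14 semitones — a major ninth.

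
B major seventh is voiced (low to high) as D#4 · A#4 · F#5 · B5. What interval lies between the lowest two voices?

Those voices are D#4 and A#4.
From D# to A# is 7 semitones, exactly the perfect fifth.

perfect fifth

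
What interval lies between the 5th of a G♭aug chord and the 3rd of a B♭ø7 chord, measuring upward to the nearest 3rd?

The 5th of G♭aug is D; the 3rd of B♭ø7 is D♭.
From D to D♭: 11 semitones over an octave = diminished.

diminished 8th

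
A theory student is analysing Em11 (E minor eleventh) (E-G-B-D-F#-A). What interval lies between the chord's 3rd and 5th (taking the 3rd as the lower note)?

The 3rd is G and the 5th is B.
G up to B spans 3 letter names and 4 semitones — a major third.

major third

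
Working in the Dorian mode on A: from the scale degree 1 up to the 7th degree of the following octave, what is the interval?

The scale runs A B C D E F♯ G.
That puts A below G.
From A to G: 22 semitones over a fourteenth = minor.

minor fourteenth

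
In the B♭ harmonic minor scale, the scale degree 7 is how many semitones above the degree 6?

3

The scale is B♭ C D♭ E♭ F G♭ A.
G♭ up to A is an augmented second — 3 semitones.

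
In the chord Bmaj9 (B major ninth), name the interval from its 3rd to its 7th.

P5

B major ninth: B, D♯, F♯, A♯, C♯.
The 3rd is D♯ and the 7th is A♯.
From D♯ to A♯ is 7 semitones, exactly the perfect fifth.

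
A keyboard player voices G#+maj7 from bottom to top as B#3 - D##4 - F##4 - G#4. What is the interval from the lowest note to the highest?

minor sixth

The outer voices are B#3 and G#4.
From B# to G#: 8 semitones over a sixth = minor.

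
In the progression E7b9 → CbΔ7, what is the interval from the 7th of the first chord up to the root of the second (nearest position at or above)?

The 7th of E7b9 is D; the root of CbΔ7 is Cb.
From D to Cb: 9 semitones over a seventh = diminished.

diminished 7th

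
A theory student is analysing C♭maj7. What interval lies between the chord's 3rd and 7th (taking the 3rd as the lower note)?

C♭M7 (C♭ major seventh) is spelled C♭-E♭-G♭-B♭.
3rd = E♭; 7th = B♭.
From E♭ to B♭ is 7 semitones, exactly the perfect fifth.

perfect fifth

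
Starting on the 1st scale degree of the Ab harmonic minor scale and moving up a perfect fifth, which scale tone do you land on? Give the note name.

Eb

The scale is Ab Bb Cb Db Eb Fb G.
The 1st scale degree is Ab; a perfect fifth above that is Eb — scale degree 5.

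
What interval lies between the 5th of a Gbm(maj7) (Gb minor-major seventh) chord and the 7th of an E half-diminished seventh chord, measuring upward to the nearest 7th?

augmented unison

Gbm(maj7) (Gb minor-major seventh) has Db as its 5th, and E half-diminished seventh has D as its 7th.
1 letter names make it a unison; at 1 semitone (a half step wider than perfect) the quality is augmented.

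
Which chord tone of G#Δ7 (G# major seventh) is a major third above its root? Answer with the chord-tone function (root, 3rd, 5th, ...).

G#maj7 (G# major seventh) is spelled G#, B#, D#, F##.
The root is G#. A major third above G# is B#.
B# is the chord's 3rd.

3rd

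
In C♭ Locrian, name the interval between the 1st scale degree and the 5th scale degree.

C♭ locrian: C♭ D𝄫 E𝄫 F♭ G𝄫 A𝄫 B𝄫.
The 1st scale degree is C♭ and the 5th scale degree is G𝄫.
From C♭ to G𝄫: 6 semitones over a fifth = diminished.

diminished fifth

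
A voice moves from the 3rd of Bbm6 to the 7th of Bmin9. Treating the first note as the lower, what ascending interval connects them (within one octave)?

augmented fifth

Bbm6 has Db as its 3rd, and Bmin9 has A as its 7th.
From Db to A: 8 semitones over a fifth = augmented.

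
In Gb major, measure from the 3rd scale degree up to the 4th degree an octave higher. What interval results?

minor ninth

Spelling Gb major: Gb Ab Bb Cb Db Eb F.
3rd scale degree = Bb; scale degree 4 (up an octave) = Cb.
9 letter names make it a ninth; at 13 semitones (a half step narrower than major) the quality is minor.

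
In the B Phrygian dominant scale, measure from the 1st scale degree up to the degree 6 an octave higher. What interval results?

The scale runs B C D# E F# G A.
So we need the interval from B up to G.
From B to G: 20 semitones over a thirteenth = minor.

m13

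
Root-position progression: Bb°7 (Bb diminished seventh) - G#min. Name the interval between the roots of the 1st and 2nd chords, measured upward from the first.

A6

The roots are Bb and G#.
From Bb to G#: 10 semitones over a sixth = augmented.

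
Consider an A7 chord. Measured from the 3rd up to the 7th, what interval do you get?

diminished fifth

The chord tones of A7 are A C# E G.
That puts C# below G.
C# up to G is 6 semitones, a half step narrower than a perfect fifth, so the interval is diminished.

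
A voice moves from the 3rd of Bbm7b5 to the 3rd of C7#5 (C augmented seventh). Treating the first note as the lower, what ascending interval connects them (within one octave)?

A2

Bbm7b5 has Db as its 3rd, and C7#5 (C augmented seventh) has E as its 3rd.
2 letter names make it a second; at 3 semitones (a half step wider than major) the quality is augmented.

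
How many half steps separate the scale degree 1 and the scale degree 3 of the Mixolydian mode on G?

4

The scale is G A B C D E F.
G up to B is a major third — 4 semitones.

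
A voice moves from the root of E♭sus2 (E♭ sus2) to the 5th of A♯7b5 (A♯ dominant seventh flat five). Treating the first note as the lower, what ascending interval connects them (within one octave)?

augmented unison

The root of E♭sus2 (E♭ sus2) is E♭; the 5th of A♯7b5 (A♯ dominant seventh flat five) is E.
E♭ up to E is 1 semitone, a half step wider than a perfect unison, so the interval is augmented.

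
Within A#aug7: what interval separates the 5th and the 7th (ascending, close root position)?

diminished third

A#7#5 is spelled A# C## E## G#.
That puts E## below G#.
E## up to G# is 2 semitones, a whole step narrower than a major third, so the interval is diminished.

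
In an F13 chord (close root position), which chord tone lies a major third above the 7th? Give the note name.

G

F13 (F dominant thirteenth): F A C E♭ G D.
The 7th is E♭. A major third above E♭ is G.
G is the chord's 9th.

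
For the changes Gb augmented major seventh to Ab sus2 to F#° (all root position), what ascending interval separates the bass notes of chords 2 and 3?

augmented sixth

The roots are Ab and F#.
Ab up to F# is 10 semitones, a half step wider than a major sixth, so the interval is augmented.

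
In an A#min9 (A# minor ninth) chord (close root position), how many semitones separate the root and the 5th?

The chord tones of A#min9 are A#-C#-E#-G#-B#.
A# to E# is a perfect fifth: 7 semitones.

7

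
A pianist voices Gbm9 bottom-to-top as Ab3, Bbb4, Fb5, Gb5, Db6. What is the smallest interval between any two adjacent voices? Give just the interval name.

M2

Adjacent intervals: Ab3→Bbb4 = minor ninth; Bbb4→Fb5 = perfect fifth; Fb5→Gb5 = major second; Gb5→Db6 = perfect fifth.
The smallest is Fb5 to Gb5, a major second (2 semitones).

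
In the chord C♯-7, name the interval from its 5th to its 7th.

minor 3rd

Spelling the chord: C♯, E, G♯, B.
So we need the interval from G♯ up to B.
G♯ up to B is 3 semitones, a half step narrower than a major third, so the interval is minor.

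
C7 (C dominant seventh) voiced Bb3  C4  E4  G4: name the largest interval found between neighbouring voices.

Adjacent intervals: Bb3→C4 = major second; C4→E4 = major third; E4→G4 = minor third.
The largest is C4 to E4, a major third (4 semitones).

major third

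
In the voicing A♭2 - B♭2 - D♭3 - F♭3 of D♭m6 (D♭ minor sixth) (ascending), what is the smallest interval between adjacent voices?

major 2nd

Adjacent intervals: A♭2→B♭2 = major second; B♭2→D♭3 = minor third; D♭3→F♭3 = minor third.
The smallest is A♭2 to B♭2, a major second (2 semitones).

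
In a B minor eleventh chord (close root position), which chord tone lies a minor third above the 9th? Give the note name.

Bm11 is spelled B, D, F#, A, C#, E.
The 9th is C#. A minor third above C# is E.
E is the chord's 11th.

E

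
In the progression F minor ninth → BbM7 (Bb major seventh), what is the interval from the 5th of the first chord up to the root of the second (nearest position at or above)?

minor seventh

The 5th of F minor ninth is C; the root of BbM7 (Bb major seventh) is Bb.
C up to Bb is 10 semitones, a half step narrower than a major seventh, so the interval is minor.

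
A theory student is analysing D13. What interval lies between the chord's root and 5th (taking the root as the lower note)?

perfect fifth

D13 (D dominant thirteenth): D, F#, A, C, E, B.
The root is D and the 5th is A.
D up to A spans 5 letter names and 7 semitones — a perfect fifth.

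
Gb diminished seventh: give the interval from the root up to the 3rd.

Gbdim7 is spelled Gb Bbb Dbb Fbb.
So we need the interval from Gb up to Bbb.
3 letter names make it a third; at 3 semitones (a half step narrower than major) the quality is minor.

minor third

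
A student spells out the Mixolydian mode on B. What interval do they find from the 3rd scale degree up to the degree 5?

minor third

The scale runs B C♯ D♯ E F♯ G♯ A.
3rd scale degree = D♯; degree 5 = F♯.
From D♯ to F♯: 3 semitones over a third = minor.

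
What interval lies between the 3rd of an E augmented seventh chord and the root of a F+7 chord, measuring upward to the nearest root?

d7

The 3rd of E augmented seventh is G♯; the root of F+7 is F.
7 letter names make it a seventh; at 9 semitones (a whole step narrower than major) the quality is diminished.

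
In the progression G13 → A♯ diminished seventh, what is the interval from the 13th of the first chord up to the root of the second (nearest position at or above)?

G13 has E as its 13th, and A♯ diminished seventh has A♯ as its root.
4 letter names make it a fourth; at 6 semitones (a half step wider than perfect) the quality is augmented.

augmented 4th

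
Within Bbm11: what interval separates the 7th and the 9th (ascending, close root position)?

Spelling the chord: Bb–Db–F–Ab–C–Eb.
7th = Ab; 9th = C.
From Ab to C is 4 semitones, exactly the major third.

major 3rd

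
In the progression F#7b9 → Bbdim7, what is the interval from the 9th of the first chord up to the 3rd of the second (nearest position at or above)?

diminished 5th

The 9th of F#7b9 is G; the 3rd of Bbdim7 is Db.
5 letter names make it a fifth; at 6 semitones (a half step narrower than perfect) the quality is diminished.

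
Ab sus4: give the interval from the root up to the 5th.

perfect fifth

Spelling the chord: Ab–Db–Eb.
That puts Ab below Eb.
Ab up to Eb spans 5 letter names and 7 semitones — a perfect fifth.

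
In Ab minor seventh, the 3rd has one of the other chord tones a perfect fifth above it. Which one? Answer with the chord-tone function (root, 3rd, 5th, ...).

7th

Spelling the chord: Ab-Cb-Eb-Gb.
The 3rd is Cb. A perfect fifth above Cb is Gb.
Gb is the chord's 7th.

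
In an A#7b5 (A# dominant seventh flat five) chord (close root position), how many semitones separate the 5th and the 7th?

Spelling the chord: A# C## E G#.
E to G# is a major third: 4 semitones.

4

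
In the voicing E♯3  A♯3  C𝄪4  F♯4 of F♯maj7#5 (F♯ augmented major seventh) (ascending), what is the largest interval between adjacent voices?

Adjacent intervals: E♯3→A♯3 = perfect fourth; A♯3→C𝄪4 = major third; C𝄪4→F♯4 = diminished fourth.
The largest is E♯3 to A♯3, a perfect fourth (5 semitones).

perfect fourth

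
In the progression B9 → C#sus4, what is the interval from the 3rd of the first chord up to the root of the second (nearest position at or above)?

minor seventh

B9 has D# as its 3rd, and C#sus4 has C# as its root.
7 letter names make it a seventh; at 10 semitones (a half step narrower than major) the quality is minor.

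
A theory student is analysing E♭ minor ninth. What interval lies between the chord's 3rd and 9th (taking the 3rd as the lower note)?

The chord tones of E♭ minor ninth are E♭ G♭ B♭ D♭ F.
That puts G♭ below F.
From G♭ to F is 11 semitones, exactly the major seventh.

major 7th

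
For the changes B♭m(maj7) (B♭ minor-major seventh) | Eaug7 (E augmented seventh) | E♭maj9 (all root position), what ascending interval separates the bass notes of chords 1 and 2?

The roots are B♭ and E.
From B♭ to E: 6 semitones over a fourth = augmented.

augmented 4th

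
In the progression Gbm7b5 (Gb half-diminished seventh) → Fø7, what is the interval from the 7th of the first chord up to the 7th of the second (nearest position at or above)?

Gbm7b5 (Gb half-diminished seventh) has Fb as its 7th, and Fø7 has Eb as its 7th.
Fb up to Eb spans 7 letter names and 11 semitones — a major seventh.

major seventh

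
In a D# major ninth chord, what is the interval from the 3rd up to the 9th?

minor seventh

D#maj9 (D# major ninth) is spelled D# F## A# C## E#.
The 3rd is F## and the 9th is E#.
7 letter names make it a seventh; at 10 semitones (a half step narrower than major) the quality is minor.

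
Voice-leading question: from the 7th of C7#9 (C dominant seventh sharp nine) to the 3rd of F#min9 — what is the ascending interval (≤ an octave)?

The 7th of C7#9 (C dominant seventh sharp nine) is Bb; the 3rd of F#min9 is A.
From Bb to A is 11 semitones, exactly the major seventh.

major seventh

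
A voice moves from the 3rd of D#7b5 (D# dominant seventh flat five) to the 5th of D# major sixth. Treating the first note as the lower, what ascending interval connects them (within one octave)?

m3

D#7b5 (D# dominant seventh flat five) has F## as its 3rd, and D# major sixth has A# as its 5th.
F## up to A# is 3 semitones, a half step narrower than a major third, so the interval is minor.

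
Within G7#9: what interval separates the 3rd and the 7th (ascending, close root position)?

diminished 5th

G7#9: G-B-D-F-A♯.
That puts B below F.
B up to F is 6 semitones, a half step narrower than a perfect fifth, so the interval is diminished.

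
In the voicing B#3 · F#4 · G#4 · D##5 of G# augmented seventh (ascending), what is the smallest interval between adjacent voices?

Adjacent intervals: B#3→F#4 = diminished fifth; F#4→G#4 = major second; G#4→D##5 = augmented fifth.
The smallest is F#4 to G#4, a major second (2 semitones).

major second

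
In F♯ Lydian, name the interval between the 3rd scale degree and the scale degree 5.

F♯ lydian: F♯ G♯ A♯ B♯ C♯ D♯ E♯.
So we need the interval from A♯ up to C♯.
A♯ up to C♯ is 3 semitones, a half step narrower than a major third, so the interval is minor.

m3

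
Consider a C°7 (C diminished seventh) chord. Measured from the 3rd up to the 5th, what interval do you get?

C diminished seventh: C-E♭-G♭-B𝄫.
That puts E♭ below G♭.
E♭ up to G♭ is 3 semitones, a half step narrower than a major third, so the interval is minor.

minor third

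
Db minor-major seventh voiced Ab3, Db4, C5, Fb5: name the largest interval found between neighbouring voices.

M7

Adjacent intervals: Ab3→Db4 = perfect fourth; Db4→C5 = major seventh; C5→Fb5 = diminished fourth.
The largest is Db4 to C5, a major seventh (11 semitones).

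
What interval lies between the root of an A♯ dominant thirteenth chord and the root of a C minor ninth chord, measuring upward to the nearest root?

A♯ dominant thirteenth has A♯ as its root, and C minor ninth has C as its root.
3 letter names make it a third; at 2 semitones (a whole step narrower than major) the quality is diminished.

diminished third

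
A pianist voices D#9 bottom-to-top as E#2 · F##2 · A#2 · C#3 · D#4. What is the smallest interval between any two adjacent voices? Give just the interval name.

Adjacent intervals: E#2→F##2 = major second; F##2→A#2 = minor third; A#2→C#3 = minor third; C#3→D#4 = major ninth.
The smallest is E#2 to F##2, a major second (2 semitones).

major 2nd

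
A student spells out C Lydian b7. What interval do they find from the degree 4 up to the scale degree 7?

C lydian dominant: C D E F# G A Bb.
So we need the interval from F# up to Bb.
From F# to Bb: 4 semitones over a fourth = diminished.

d4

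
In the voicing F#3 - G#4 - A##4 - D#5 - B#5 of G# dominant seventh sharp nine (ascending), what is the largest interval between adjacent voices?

major ninth

Adjacent intervals: F#3→G#4 = major ninth; G#4→A##4 = augmented second; A##4→D#5 = diminished fourth; D#5→B#5 = major sixth.
The largest is F#3 to G#4, a major ninth (14 semitones).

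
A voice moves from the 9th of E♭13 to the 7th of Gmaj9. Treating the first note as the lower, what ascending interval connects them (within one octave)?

augmented unison

E♭13 has F as its 9th, and Gmaj9 has F♯ as its 7th.
From F to F♯: 1 semitone over a unison = augmented.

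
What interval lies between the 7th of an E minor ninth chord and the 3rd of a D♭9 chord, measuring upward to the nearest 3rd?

minor 3rd

E minor ninth has D as its 7th, and D♭9 has F as its 3rd.
D up to F is 3 semitones, a half step narrower than a major third, so the interval is minor.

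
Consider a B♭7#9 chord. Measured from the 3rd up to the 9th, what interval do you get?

M7

B♭ dominant seventh sharp nine is spelled B♭ D F A♭ C♯.
That puts D below C♯.
D up to C♯ spans 7 letter names and 11 semitones — a major seventh.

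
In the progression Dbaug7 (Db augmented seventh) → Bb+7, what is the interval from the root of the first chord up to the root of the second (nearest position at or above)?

major sixth

Dbaug7 (Db augmented seventh) has Db as its root, and Bb+7 has Bb as its root.
Db up to Bb spans 6 letter names and 9 semitones — a major sixth.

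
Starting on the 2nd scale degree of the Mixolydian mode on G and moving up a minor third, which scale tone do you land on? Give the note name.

C

The scale is G A B C D E F.
The 2nd scale degree is A; a minor third above that is C — scale degree 4.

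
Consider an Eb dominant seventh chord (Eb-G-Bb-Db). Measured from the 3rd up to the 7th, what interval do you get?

diminished 5th

The 3rd is G and the 7th is Db.
G up to Db is 6 semitones, a half step narrower than a perfect fifth, so the interval is diminished.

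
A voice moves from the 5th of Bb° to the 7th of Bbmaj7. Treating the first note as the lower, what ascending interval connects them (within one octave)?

The 5th of Bb° is Fb; the 7th of Bbmaj7 is A.
From Fb to A: 5 semitones over a third = augmented.

augmented 3rd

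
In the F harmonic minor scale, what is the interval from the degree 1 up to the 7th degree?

The scale runs F G Ab Bb C Db E.
The degree 1 is F and the scale degree 7 is E.
F up to E spans 7 letter names and 11 semitones — a major seventh.

major seventh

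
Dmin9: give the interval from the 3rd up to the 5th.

major third

Dmin9 (D minor ninth): D-F-A-C-E.
3rd = F; 5th = A.
F up to A spans 3 letter names and 4 semitones — a major third.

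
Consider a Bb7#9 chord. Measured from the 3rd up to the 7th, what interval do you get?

Spelling the chord: Bb-D-F-Ab-C#.
The 3rd is D and the 7th is Ab.
D up to Ab is 6 semitones, a half step narrower than a perfect fifth, so the interval is diminished.
That tritone between 3rd and 7th is what gives the dominant seventh its pull toward resolution.

diminished 5th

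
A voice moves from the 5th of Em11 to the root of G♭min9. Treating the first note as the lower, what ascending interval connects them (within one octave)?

diminished 6th

Em11 has B as its 5th, and G♭min9 has G♭ as its root.
From B to G♭: 7 semitones over a sixth = diminished.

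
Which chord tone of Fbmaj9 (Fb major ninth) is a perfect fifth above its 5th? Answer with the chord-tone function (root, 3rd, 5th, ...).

9th

Fbmaj9 is spelled Fb-Ab-Cb-Eb-Gb.
The 5th is Cb. A perfect fifth above Cb is Gb.
Gb is the chord's 9th.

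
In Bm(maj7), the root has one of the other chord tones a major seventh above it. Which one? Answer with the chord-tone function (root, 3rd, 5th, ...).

7th

B minor-major seventh: B–D–F#–A#.
The root is B. A major seventh above B is A#.
A# is the chord's 7th.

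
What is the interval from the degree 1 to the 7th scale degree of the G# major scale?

major seventh

The scale runs G# A# B# C# D# E# F##.
That puts G# below F##.
From G# to F## is 11 semitones, exactly the major seventh.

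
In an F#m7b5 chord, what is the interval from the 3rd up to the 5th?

F# half-diminished seventh is spelled F#–A–C–E.
So we need the interval from A up to C.
3 letter names make it a third; at 3 semitones (a half step narrower than major) the quality is minor.

minor 3rd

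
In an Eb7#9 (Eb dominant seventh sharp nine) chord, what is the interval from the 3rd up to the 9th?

major seventh

Eb7#9: Eb, G, Bb, Db, F#.
The 3rd is G and the 9th is F#.
Counting 7 letters and 11 half steps from G gives a major seventh.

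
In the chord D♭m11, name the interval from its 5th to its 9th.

P5

Spelling the chord: D♭ F♭ A♭ C♭ E♭ G♭.
So we need the interval from A♭ up to E♭.
Counting 5 letters and 7 half steps from A♭ gives a perfect fifth.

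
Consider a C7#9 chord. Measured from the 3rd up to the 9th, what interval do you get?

M7

The chord tones of C7#9 are C-E-G-B♭-D♯.
The 3rd is E and the 9th is D♯.
E up to D♯ spans 7 letter names and 11 semitones — a major seventh.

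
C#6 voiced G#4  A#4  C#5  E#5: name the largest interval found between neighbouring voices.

Adjacent intervals: G#4→A#4 = major second; A#4→C#5 = minor third; C#5→E#5 = major third.
The largest is C#5 to E#5, a major third (4 semitones).

M3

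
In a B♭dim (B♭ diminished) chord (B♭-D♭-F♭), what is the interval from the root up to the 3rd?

minor third

That puts B♭ below D♭.
B♭ up to D♭ is 3 semitones, a half step narrower than a major third, so the interval is minor.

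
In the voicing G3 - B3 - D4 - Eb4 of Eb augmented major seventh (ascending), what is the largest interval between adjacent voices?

major third

Adjacent intervals: G3→B3 = major third; B3→D4 = minor third; D4→Eb4 = minor second.
The largest is G3 to B3, a major third (4 semitones).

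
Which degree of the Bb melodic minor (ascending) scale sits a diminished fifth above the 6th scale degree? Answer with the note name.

The scale is Bb C Db Eb F G A.
The 6th scale degree is G; a diminished fifth above that is Db — scale degree 3.

Db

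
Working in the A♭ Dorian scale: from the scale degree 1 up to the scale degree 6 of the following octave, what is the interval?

major thirteenth

Spelling the A♭ Dorian scale: A♭ B♭ C♭ D♭ E♭ F G♭.
Scale degree 1 = A♭; 6th scale degree (up an octave) = F.
A♭ up to F spans 13 letter names and 21 semitones — a major thirteenth.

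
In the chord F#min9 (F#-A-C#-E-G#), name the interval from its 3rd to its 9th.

The 3rd is A and the 9th is G#.
Counting 7 letters and 11 half steps from A gives a major seventh.

major seventh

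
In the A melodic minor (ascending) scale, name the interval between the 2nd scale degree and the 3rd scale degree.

minor 2nd

Spelling the A melodic minor (ascending) scale: A B C D E F# G#.
2nd scale degree = B; degree 3 = C.
2 letter names make it a second; at 1 semitone (a half step narrower than major) the quality is minor.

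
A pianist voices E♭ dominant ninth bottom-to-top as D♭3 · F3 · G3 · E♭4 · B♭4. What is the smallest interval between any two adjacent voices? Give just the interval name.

Adjacent intervals: D♭3→F3 = major third; F3→G3 = major second; G3→E♭4 = minor sixth; E♭4→B♭4 = perfect fifth.
The smallest is F3 to G3, a major second (2 semitones).

major 2nd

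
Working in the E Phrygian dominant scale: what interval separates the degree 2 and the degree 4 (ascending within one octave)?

major 3rd

E phrygian dominant: E F G# A B C D.
So we need the interval from F up to A.
F up to A spans 3 letter names and 4 semitones — a major third.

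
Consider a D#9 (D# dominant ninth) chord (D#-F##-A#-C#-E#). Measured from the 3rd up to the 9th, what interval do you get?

So we need the interval from F## up to E#.
F## up to E# is 10 semitones, a half step narrower than a major seventh, so the interval is minor.

minor seventh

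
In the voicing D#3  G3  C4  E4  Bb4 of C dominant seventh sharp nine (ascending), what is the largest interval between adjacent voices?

Adjacent intervals: D#3→G3 = diminished fourth; G3→C4 = perfect fourth; C4→E4 = major third; E4→Bb4 = diminished fifth.
The largest is E4 to Bb4, a diminished fifth (6 semitones).

d5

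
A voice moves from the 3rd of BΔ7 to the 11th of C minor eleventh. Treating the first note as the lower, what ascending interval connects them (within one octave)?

diminished 3rd

The 3rd of BΔ7 is D#; the 11th of C minor eleventh is F.
From D# to F: 2 semitones over a third = diminished.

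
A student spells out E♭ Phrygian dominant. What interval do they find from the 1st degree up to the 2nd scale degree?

minor second

Spelling E♭ Phrygian dominant: E♭ F♭ G A♭ B♭ C♭ D♭.
The 1st degree is E♭ and the 2nd scale degree is F♭.
E♭ up to F♭ is 1 semitone, a half step narrower than a major second, so the interval is minor.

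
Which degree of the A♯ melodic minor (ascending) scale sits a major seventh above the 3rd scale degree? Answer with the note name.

B#

The scale is A♯ B♯ C♯ D♯ E♯ F𝄪 G𝄪.
The 3rd scale degree is C♯; a major seventh above that is B♯ — scale degree 2.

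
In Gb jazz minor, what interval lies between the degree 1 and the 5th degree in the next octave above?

perfect 12th

Spelling Gb jazz minor: Gb Ab Bbb Cb Db Eb F.
So we need the interval from Gb up to Db.
Counting 12 letters and 19 half steps from Gb gives a perfect twelfth.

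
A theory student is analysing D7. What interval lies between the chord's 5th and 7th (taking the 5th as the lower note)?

minor 3rd

D dominant seventh: D, F#, A, C.
That puts A below C.
A up to C is 3 semitones, a half step narrower than a major third, so the interval is minor.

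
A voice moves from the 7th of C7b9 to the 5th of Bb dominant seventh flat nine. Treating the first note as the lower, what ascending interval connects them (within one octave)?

perfect 5th

C7b9 has Bb as its 7th, and Bb dominant seventh flat nine has F as its 5th.
From Bb to F is 7 semitones, exactly the perfect fifth.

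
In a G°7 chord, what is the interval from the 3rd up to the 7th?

G°7: G Bb Db Fb.
3rd = Bb; 7th = Fb.
Bb up to Fb is 6 semitones, a half step narrower than a perfect fifth, so the interval is diminished.

diminished fifth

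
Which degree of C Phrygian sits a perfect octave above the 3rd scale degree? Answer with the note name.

The scale is C D♭ E♭ F G A♭ B♭.
The 3rd scale degree is E♭; a perfect octave above that is E♭ — scale degree 3.

Eb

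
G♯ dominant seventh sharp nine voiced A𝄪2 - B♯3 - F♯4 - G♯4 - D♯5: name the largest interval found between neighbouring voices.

Adjacent intervals: A𝄪2→B♯3 = minor ninth; B♯3→F♯4 = diminished fifth; F♯4→G♯4 = major second; G♯4→D♯5 = perfect fifth.
The largest is A𝄪2 to B♯3, a minor ninth (13 semitones).

minor ninth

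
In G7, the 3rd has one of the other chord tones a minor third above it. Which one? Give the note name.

G7 (G dominant seventh): G B D F.
The 3rd is B. A minor third above B is D.
D is the chord's 5th.

D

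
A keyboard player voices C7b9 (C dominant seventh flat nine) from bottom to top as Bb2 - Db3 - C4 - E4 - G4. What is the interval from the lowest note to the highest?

The outer voices are Bb2 and G4.
From Bb to G is 21 semitones, exactly the major thirteenth.

major thirteenth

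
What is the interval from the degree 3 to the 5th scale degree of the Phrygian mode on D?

major third

The scale runs D E♭ F G A B♭ C.
So we need the interval from F up to A.
Counting 3 letters and 4 half steps from F gives a major third.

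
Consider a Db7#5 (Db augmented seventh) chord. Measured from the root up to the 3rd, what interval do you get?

Db7#5: Db, F, A, Cb.
So we need the interval from Db up to F.
From Db to F is 4 semitones, exactly the major third.

major third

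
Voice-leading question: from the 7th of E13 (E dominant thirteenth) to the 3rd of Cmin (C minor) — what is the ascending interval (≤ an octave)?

minor second

The 7th of E13 (E dominant thirteenth) is D; the 3rd of Cmin (C minor) is E♭.
2 letter names make it a second; at 1 semitone (a half step narrower than major) the quality is minor.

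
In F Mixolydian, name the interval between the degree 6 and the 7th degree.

The scale runs F G A Bb C D Eb.
Degree 6 = D; scale degree 7 = Eb.
D up to Eb is 1 semitone, a half step narrower than a major second, so the interval is minor.

m2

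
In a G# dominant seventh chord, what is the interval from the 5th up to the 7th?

The chord tones of G#7 (G# dominant seventh) are G#–B#–D#–F#.
5th = D#; 7th = F#.
D# up to F# is 3 semitones, a half step narrower than a major third, so the interval is minor.

minor 3rd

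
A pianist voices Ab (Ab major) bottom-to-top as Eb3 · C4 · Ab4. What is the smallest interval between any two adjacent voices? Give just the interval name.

minor sixth

Adjacent intervals: Eb3→C4 = major sixth; C4→Ab4 = minor sixth.
The smallest is C4 to Ab4, a minor sixth (8 semitones).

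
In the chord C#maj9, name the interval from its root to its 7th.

M7

C#maj9 is spelled C# E# G# B# D#.
That puts C# below B#.
From C# to B# is 11 semitones, exactly the major seventh.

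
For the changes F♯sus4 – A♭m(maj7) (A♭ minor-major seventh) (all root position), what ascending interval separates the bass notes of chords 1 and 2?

diminished 3rd

The roots are F♯ and A♭.
F♯ up to A♭ is 2 semitones, a whole step narrower than a major third, so the interval is diminished.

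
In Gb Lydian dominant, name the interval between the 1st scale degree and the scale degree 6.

M6

Spelling Gb Lydian dominant: Gb Ab Bb C Db Eb Fb.
So we need the interval from Gb up to Eb.
Gb up to Eb spans 6 letter names and 9 semitones — a major sixth.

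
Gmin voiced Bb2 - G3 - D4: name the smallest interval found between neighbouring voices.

perfect fifth

Adjacent intervals: Bb2→G3 = major sixth; G3→D4 = perfect fifth.
The smallest is G3 to D4, a perfect fifth (7 semitones).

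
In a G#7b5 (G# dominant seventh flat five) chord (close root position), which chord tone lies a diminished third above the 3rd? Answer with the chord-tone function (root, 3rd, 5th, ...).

Spelling the chord: G# B# D F#.
The 3rd is B#. A diminished third above B# is D.
D is the chord's 5th.

5th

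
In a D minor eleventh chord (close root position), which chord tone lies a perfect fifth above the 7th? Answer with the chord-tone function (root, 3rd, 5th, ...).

11th

Dm11 (D minor eleventh) is spelled D F A C E G.
The 7th is C. A perfect fifth above C is G.
G is the chord's 11th.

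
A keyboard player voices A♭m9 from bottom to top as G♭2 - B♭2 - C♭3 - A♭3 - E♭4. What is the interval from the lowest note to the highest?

major thirteenth

The outer voices are G♭2 and E♭4.
From G♭ to E♭ is 21 semitones, exactly the major thirteenth.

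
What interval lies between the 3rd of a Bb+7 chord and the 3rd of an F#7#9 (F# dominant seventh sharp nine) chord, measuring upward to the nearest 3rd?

Bb+7 has D as its 3rd, and F#7#9 (F# dominant seventh sharp nine) has A# as its 3rd.
D up to A# is 8 semitones, a half step wider than a perfect fifth, so the interval is augmented.

augmented fifth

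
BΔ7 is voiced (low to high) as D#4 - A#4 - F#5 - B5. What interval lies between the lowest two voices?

P5

Those voices are D#4 and A#4.
D# up to A# spans 5 letter names and 7 semitones — a perfect fifth.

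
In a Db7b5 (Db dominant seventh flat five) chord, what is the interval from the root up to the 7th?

Db7b5 (Db dominant seventh flat five): Db-F-Abb-Cb.
So we need the interval from Db up to Cb.
Db up to Cb is 10 semitones, a half step narrower than a major seventh, so the interval is minor.

m7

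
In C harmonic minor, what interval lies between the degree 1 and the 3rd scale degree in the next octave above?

C harmonic minor: C D E♭ F G A♭ B.
The degree 1 is C and the 3rd degree (up an octave) is E♭.
From C to E♭: 15 semitones over a tenth = minor.

minor tenth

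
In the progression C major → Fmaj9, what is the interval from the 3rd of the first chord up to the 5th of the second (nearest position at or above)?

minor sixth

The 3rd of C major is E; the 5th of Fmaj9 is C.
From E to C: 8 semitones over a sixth = minor.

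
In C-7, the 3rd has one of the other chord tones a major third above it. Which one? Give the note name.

Cm7 (C minor seventh): C Eb G Bb.
The 3rd is Eb. A major third above Eb is G.
G is the chord's 5th.

G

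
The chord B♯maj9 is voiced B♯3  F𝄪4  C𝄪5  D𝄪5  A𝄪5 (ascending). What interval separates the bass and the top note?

The outer voices are B♯3 and A𝄪5.
Counting 14 letters and 23 half steps from B♯ gives a major fourteenth.

M14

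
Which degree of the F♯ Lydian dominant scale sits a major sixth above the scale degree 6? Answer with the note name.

B#

The scale is F♯ G♯ A♯ B♯ C♯ D♯ E.
The scale degree 6 is D♯; a major sixth above that is B♯ — scale degree 4.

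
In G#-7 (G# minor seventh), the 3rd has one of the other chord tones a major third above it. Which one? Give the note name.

D#

Spelling the chord: G#-B-D#-F#.
The 3rd is B. A major third above B is D#.
D# is the chord's 5th.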